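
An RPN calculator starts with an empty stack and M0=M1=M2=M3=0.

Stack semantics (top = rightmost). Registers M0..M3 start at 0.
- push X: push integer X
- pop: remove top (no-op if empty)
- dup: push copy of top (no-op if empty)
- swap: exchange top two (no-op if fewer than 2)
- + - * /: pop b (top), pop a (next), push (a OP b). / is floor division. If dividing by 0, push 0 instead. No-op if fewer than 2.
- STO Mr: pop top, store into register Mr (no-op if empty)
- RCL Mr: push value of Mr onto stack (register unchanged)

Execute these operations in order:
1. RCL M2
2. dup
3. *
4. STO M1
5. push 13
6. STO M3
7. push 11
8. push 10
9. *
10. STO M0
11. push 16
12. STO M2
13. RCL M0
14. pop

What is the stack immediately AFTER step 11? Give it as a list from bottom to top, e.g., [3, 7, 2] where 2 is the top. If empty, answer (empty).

After op 1 (RCL M2): stack=[0] mem=[0,0,0,0]
After op 2 (dup): stack=[0,0] mem=[0,0,0,0]
After op 3 (*): stack=[0] mem=[0,0,0,0]
After op 4 (STO M1): stack=[empty] mem=[0,0,0,0]
After op 5 (push 13): stack=[13] mem=[0,0,0,0]
After op 6 (STO M3): stack=[empty] mem=[0,0,0,13]
After op 7 (push 11): stack=[11] mem=[0,0,0,13]
After op 8 (push 10): stack=[11,10] mem=[0,0,0,13]
After op 9 (*): stack=[110] mem=[0,0,0,13]
After op 10 (STO M0): stack=[empty] mem=[110,0,0,13]
After op 11 (push 16): stack=[16] mem=[110,0,0,13]

[16]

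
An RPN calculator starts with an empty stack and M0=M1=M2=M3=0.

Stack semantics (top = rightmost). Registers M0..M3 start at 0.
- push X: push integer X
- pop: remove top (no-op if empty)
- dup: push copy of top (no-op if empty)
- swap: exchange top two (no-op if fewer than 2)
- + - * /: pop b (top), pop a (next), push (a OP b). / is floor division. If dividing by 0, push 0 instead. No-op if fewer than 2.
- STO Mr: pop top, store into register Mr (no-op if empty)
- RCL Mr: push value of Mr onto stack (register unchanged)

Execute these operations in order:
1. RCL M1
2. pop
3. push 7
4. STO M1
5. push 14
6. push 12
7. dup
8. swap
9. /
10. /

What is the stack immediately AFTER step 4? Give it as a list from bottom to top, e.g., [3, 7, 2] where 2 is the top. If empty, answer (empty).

After op 1 (RCL M1): stack=[0] mem=[0,0,0,0]
After op 2 (pop): stack=[empty] mem=[0,0,0,0]
After op 3 (push 7): stack=[7] mem=[0,0,0,0]
After op 4 (STO M1): stack=[empty] mem=[0,7,0,0]

(empty)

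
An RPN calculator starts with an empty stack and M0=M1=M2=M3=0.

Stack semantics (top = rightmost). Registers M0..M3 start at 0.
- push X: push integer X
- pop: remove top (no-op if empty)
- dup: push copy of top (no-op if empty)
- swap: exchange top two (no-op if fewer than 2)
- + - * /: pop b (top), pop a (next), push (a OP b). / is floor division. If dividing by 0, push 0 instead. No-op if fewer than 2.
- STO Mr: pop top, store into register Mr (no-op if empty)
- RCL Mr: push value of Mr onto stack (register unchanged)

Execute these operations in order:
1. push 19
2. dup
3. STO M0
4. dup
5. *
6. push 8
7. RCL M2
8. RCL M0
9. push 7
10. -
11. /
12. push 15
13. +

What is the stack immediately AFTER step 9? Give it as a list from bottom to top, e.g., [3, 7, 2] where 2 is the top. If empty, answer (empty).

After op 1 (push 19): stack=[19] mem=[0,0,0,0]
After op 2 (dup): stack=[19,19] mem=[0,0,0,0]
After op 3 (STO M0): stack=[19] mem=[19,0,0,0]
After op 4 (dup): stack=[19,19] mem=[19,0,0,0]
After op 5 (*): stack=[361] mem=[19,0,0,0]
After op 6 (push 8): stack=[361,8] mem=[19,0,0,0]
After op 7 (RCL M2): stack=[361,8,0] mem=[19,0,0,0]
After op 8 (RCL M0): stack=[361,8,0,19] mem=[19,0,0,0]
After op 9 (push 7): stack=[361,8,0,19,7] mem=[19,0,0,0]

[361, 8, 0, 19, 7]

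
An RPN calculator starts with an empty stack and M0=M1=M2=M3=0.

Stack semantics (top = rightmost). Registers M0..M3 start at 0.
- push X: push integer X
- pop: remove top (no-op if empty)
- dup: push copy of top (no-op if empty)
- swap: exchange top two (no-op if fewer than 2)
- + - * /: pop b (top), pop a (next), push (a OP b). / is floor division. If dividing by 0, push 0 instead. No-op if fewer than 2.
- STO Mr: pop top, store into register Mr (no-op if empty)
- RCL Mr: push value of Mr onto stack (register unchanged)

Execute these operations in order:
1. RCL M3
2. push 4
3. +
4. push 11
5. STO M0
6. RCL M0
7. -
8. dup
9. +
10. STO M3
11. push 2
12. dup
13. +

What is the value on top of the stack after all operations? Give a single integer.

After op 1 (RCL M3): stack=[0] mem=[0,0,0,0]
After op 2 (push 4): stack=[0,4] mem=[0,0,0,0]
After op 3 (+): stack=[4] mem=[0,0,0,0]
After op 4 (push 11): stack=[4,11] mem=[0,0,0,0]
After op 5 (STO M0): stack=[4] mem=[11,0,0,0]
After op 6 (RCL M0): stack=[4,11] mem=[11,0,0,0]
After op 7 (-): stack=[-7] mem=[11,0,0,0]
After op 8 (dup): stack=[-7,-7] mem=[11,0,0,0]
After op 9 (+): stack=[-14] mem=[11,0,0,0]
After op 10 (STO M3): stack=[empty] mem=[11,0,0,-14]
After op 11 (push 2): stack=[2] mem=[11,0,0,-14]
After op 12 (dup): stack=[2,2] mem=[11,0,0,-14]
After op 13 (+): stack=[4] mem=[11,0,0,-14]

Answer: 4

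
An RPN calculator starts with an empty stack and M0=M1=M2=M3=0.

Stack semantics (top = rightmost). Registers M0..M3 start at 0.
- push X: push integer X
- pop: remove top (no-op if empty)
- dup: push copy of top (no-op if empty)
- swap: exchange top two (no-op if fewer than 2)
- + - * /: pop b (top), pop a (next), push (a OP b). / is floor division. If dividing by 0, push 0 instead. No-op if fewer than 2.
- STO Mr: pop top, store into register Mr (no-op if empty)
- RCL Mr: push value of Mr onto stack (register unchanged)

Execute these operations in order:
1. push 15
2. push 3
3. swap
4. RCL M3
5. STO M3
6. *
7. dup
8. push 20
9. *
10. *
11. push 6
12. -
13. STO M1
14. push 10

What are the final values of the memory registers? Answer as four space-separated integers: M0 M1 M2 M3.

After op 1 (push 15): stack=[15] mem=[0,0,0,0]
After op 2 (push 3): stack=[15,3] mem=[0,0,0,0]
After op 3 (swap): stack=[3,15] mem=[0,0,0,0]
After op 4 (RCL M3): stack=[3,15,0] mem=[0,0,0,0]
After op 5 (STO M3): stack=[3,15] mem=[0,0,0,0]
After op 6 (*): stack=[45] mem=[0,0,0,0]
After op 7 (dup): stack=[45,45] mem=[0,0,0,0]
After op 8 (push 20): stack=[45,45,20] mem=[0,0,0,0]
After op 9 (*): stack=[45,900] mem=[0,0,0,0]
After op 10 (*): stack=[40500] mem=[0,0,0,0]
After op 11 (push 6): stack=[40500,6] mem=[0,0,0,0]
After op 12 (-): stack=[40494] mem=[0,0,0,0]
After op 13 (STO M1): stack=[empty] mem=[0,40494,0,0]
After op 14 (push 10): stack=[10] mem=[0,40494,0,0]

Answer: 0 40494 0 0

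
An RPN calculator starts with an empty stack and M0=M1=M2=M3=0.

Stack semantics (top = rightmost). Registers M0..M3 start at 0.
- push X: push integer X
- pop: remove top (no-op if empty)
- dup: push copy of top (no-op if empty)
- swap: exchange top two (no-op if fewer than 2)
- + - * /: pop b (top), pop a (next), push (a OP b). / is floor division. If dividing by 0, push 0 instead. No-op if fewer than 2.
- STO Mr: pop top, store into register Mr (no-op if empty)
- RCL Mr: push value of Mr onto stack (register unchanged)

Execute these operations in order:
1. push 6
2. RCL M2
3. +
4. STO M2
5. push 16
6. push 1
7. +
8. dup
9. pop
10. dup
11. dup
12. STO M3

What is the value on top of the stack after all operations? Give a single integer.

After op 1 (push 6): stack=[6] mem=[0,0,0,0]
After op 2 (RCL M2): stack=[6,0] mem=[0,0,0,0]
After op 3 (+): stack=[6] mem=[0,0,0,0]
After op 4 (STO M2): stack=[empty] mem=[0,0,6,0]
After op 5 (push 16): stack=[16] mem=[0,0,6,0]
After op 6 (push 1): stack=[16,1] mem=[0,0,6,0]
After op 7 (+): stack=[17] mem=[0,0,6,0]
After op 8 (dup): stack=[17,17] mem=[0,0,6,0]
After op 9 (pop): stack=[17] mem=[0,0,6,0]
After op 10 (dup): stack=[17,17] mem=[0,0,6,0]
After op 11 (dup): stack=[17,17,17] mem=[0,0,6,0]
After op 12 (STO M3): stack=[17,17] mem=[0,0,6,17]

Answer: 17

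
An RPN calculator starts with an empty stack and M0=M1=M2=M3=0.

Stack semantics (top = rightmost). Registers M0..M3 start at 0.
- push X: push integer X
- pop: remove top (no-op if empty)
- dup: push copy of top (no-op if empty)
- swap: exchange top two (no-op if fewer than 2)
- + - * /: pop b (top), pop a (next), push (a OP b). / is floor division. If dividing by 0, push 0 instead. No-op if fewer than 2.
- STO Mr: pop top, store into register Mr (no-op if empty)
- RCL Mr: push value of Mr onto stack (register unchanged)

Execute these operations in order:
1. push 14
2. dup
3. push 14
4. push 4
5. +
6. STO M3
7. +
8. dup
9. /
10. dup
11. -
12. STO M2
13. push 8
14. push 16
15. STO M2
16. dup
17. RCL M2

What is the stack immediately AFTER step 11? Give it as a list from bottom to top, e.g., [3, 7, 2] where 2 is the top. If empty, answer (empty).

After op 1 (push 14): stack=[14] mem=[0,0,0,0]
After op 2 (dup): stack=[14,14] mem=[0,0,0,0]
After op 3 (push 14): stack=[14,14,14] mem=[0,0,0,0]
After op 4 (push 4): stack=[14,14,14,4] mem=[0,0,0,0]
After op 5 (+): stack=[14,14,18] mem=[0,0,0,0]
After op 6 (STO M3): stack=[14,14] mem=[0,0,0,18]
After op 7 (+): stack=[28] mem=[0,0,0,18]
After op 8 (dup): stack=[28,28] mem=[0,0,0,18]
After op 9 (/): stack=[1] mem=[0,0,0,18]
After op 10 (dup): stack=[1,1] mem=[0,0,0,18]
After op 11 (-): stack=[0] mem=[0,0,0,18]

[0]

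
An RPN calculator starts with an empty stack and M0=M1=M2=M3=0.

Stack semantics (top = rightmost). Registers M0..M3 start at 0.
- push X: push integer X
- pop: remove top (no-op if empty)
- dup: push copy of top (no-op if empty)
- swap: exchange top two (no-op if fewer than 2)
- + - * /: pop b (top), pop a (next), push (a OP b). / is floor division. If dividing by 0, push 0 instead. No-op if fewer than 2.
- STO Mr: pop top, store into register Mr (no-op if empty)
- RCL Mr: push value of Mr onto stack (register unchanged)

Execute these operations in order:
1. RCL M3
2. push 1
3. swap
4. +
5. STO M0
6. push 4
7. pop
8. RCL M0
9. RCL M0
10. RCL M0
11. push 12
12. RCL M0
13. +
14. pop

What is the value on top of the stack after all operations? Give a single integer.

Answer: 1

Derivation:
After op 1 (RCL M3): stack=[0] mem=[0,0,0,0]
After op 2 (push 1): stack=[0,1] mem=[0,0,0,0]
After op 3 (swap): stack=[1,0] mem=[0,0,0,0]
After op 4 (+): stack=[1] mem=[0,0,0,0]
After op 5 (STO M0): stack=[empty] mem=[1,0,0,0]
After op 6 (push 4): stack=[4] mem=[1,0,0,0]
After op 7 (pop): stack=[empty] mem=[1,0,0,0]
After op 8 (RCL M0): stack=[1] mem=[1,0,0,0]
After op 9 (RCL M0): stack=[1,1] mem=[1,0,0,0]
After op 10 (RCL M0): stack=[1,1,1] mem=[1,0,0,0]
After op 11 (push 12): stack=[1,1,1,12] mem=[1,0,0,0]
After op 12 (RCL M0): stack=[1,1,1,12,1] mem=[1,0,0,0]
After op 13 (+): stack=[1,1,1,13] mem=[1,0,0,0]
After op 14 (pop): stack=[1,1,1] mem=[1,0,0,0]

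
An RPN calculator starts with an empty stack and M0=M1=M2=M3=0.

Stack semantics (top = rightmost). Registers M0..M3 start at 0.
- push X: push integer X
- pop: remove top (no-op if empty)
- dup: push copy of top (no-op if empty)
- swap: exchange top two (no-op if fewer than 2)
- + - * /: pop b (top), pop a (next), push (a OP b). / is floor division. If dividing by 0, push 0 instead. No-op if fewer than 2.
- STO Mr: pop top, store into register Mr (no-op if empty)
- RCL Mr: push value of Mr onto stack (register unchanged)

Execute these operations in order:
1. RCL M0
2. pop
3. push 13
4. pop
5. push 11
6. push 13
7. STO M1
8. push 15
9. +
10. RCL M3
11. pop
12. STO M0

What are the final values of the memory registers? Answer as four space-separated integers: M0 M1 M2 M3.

Answer: 26 13 0 0

Derivation:
After op 1 (RCL M0): stack=[0] mem=[0,0,0,0]
After op 2 (pop): stack=[empty] mem=[0,0,0,0]
After op 3 (push 13): stack=[13] mem=[0,0,0,0]
After op 4 (pop): stack=[empty] mem=[0,0,0,0]
After op 5 (push 11): stack=[11] mem=[0,0,0,0]
After op 6 (push 13): stack=[11,13] mem=[0,0,0,0]
After op 7 (STO M1): stack=[11] mem=[0,13,0,0]
After op 8 (push 15): stack=[11,15] mem=[0,13,0,0]
After op 9 (+): stack=[26] mem=[0,13,0,0]
After op 10 (RCL M3): stack=[26,0] mem=[0,13,0,0]
After op 11 (pop): stack=[26] mem=[0,13,0,0]
After op 12 (STO M0): stack=[empty] mem=[26,13,0,0]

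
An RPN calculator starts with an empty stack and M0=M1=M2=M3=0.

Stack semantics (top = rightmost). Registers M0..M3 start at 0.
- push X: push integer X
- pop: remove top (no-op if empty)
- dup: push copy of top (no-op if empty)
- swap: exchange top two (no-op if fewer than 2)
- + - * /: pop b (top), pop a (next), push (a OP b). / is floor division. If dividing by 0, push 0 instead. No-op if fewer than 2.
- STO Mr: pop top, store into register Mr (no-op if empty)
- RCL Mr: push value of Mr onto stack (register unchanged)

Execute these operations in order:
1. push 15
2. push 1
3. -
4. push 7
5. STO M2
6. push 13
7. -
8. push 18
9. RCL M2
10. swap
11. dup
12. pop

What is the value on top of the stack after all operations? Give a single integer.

Answer: 18

Derivation:
After op 1 (push 15): stack=[15] mem=[0,0,0,0]
After op 2 (push 1): stack=[15,1] mem=[0,0,0,0]
After op 3 (-): stack=[14] mem=[0,0,0,0]
After op 4 (push 7): stack=[14,7] mem=[0,0,0,0]
After op 5 (STO M2): stack=[14] mem=[0,0,7,0]
After op 6 (push 13): stack=[14,13] mem=[0,0,7,0]
After op 7 (-): stack=[1] mem=[0,0,7,0]
After op 8 (push 18): stack=[1,18] mem=[0,0,7,0]
After op 9 (RCL M2): stack=[1,18,7] mem=[0,0,7,0]
After op 10 (swap): stack=[1,7,18] mem=[0,0,7,0]
After op 11 (dup): stack=[1,7,18,18] mem=[0,0,7,0]
After op 12 (pop): stack=[1,7,18] mem=[0,0,7,0]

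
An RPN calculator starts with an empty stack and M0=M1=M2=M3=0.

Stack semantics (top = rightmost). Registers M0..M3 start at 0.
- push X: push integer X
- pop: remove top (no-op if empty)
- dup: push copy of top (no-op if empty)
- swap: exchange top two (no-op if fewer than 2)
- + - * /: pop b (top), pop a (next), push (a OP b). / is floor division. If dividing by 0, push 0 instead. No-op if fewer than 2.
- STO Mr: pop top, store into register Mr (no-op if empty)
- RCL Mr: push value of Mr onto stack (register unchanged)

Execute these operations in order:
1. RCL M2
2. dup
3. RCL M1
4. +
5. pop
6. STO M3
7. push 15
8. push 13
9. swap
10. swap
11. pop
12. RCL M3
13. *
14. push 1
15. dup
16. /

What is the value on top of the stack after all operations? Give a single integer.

Answer: 1

Derivation:
After op 1 (RCL M2): stack=[0] mem=[0,0,0,0]
After op 2 (dup): stack=[0,0] mem=[0,0,0,0]
After op 3 (RCL M1): stack=[0,0,0] mem=[0,0,0,0]
After op 4 (+): stack=[0,0] mem=[0,0,0,0]
After op 5 (pop): stack=[0] mem=[0,0,0,0]
After op 6 (STO M3): stack=[empty] mem=[0,0,0,0]
After op 7 (push 15): stack=[15] mem=[0,0,0,0]
After op 8 (push 13): stack=[15,13] mem=[0,0,0,0]
After op 9 (swap): stack=[13,15] mem=[0,0,0,0]
After op 10 (swap): stack=[15,13] mem=[0,0,0,0]
After op 11 (pop): stack=[15] mem=[0,0,0,0]
After op 12 (RCL M3): stack=[15,0] mem=[0,0,0,0]
After op 13 (*): stack=[0] mem=[0,0,0,0]
After op 14 (push 1): stack=[0,1] mem=[0,0,0,0]
After op 15 (dup): stack=[0,1,1] mem=[0,0,0,0]
After op 16 (/): stack=[0,1] mem=[0,0,0,0]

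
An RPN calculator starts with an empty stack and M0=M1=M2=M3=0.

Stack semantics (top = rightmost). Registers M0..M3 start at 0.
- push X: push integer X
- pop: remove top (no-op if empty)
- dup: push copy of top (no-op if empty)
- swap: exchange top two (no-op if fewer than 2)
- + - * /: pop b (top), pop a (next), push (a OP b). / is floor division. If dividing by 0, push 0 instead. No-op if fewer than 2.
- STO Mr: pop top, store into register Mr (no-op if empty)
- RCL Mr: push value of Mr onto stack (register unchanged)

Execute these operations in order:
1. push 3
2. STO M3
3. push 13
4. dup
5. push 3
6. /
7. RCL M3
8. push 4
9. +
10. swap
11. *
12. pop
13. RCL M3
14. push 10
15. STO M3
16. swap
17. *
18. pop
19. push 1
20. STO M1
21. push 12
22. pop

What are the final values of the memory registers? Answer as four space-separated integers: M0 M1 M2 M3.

After op 1 (push 3): stack=[3] mem=[0,0,0,0]
After op 2 (STO M3): stack=[empty] mem=[0,0,0,3]
After op 3 (push 13): stack=[13] mem=[0,0,0,3]
After op 4 (dup): stack=[13,13] mem=[0,0,0,3]
After op 5 (push 3): stack=[13,13,3] mem=[0,0,0,3]
After op 6 (/): stack=[13,4] mem=[0,0,0,3]
After op 7 (RCL M3): stack=[13,4,3] mem=[0,0,0,3]
After op 8 (push 4): stack=[13,4,3,4] mem=[0,0,0,3]
After op 9 (+): stack=[13,4,7] mem=[0,0,0,3]
After op 10 (swap): stack=[13,7,4] mem=[0,0,0,3]
After op 11 (*): stack=[13,28] mem=[0,0,0,3]
After op 12 (pop): stack=[13] mem=[0,0,0,3]
After op 13 (RCL M3): stack=[13,3] mem=[0,0,0,3]
After op 14 (push 10): stack=[13,3,10] mem=[0,0,0,3]
After op 15 (STO M3): stack=[13,3] mem=[0,0,0,10]
After op 16 (swap): stack=[3,13] mem=[0,0,0,10]
After op 17 (*): stack=[39] mem=[0,0,0,10]
After op 18 (pop): stack=[empty] mem=[0,0,0,10]
After op 19 (push 1): stack=[1] mem=[0,0,0,10]
After op 20 (STO M1): stack=[empty] mem=[0,1,0,10]
After op 21 (push 12): stack=[12] mem=[0,1,0,10]
After op 22 (pop): stack=[empty] mem=[0,1,0,10]

Answer: 0 1 0 10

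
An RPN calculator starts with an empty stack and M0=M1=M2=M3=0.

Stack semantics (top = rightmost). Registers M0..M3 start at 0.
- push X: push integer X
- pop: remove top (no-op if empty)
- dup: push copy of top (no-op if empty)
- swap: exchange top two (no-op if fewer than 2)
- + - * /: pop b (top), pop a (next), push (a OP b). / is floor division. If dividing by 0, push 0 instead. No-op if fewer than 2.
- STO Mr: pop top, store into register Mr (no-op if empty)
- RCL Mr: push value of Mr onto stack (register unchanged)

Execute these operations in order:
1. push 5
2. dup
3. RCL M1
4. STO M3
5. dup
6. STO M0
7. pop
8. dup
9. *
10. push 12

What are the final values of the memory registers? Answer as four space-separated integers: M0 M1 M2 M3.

After op 1 (push 5): stack=[5] mem=[0,0,0,0]
After op 2 (dup): stack=[5,5] mem=[0,0,0,0]
After op 3 (RCL M1): stack=[5,5,0] mem=[0,0,0,0]
After op 4 (STO M3): stack=[5,5] mem=[0,0,0,0]
After op 5 (dup): stack=[5,5,5] mem=[0,0,0,0]
After op 6 (STO M0): stack=[5,5] mem=[5,0,0,0]
After op 7 (pop): stack=[5] mem=[5,0,0,0]
After op 8 (dup): stack=[5,5] mem=[5,0,0,0]
After op 9 (*): stack=[25] mem=[5,0,0,0]
After op 10 (push 12): stack=[25,12] mem=[5,0,0,0]

Answer: 5 0 0 0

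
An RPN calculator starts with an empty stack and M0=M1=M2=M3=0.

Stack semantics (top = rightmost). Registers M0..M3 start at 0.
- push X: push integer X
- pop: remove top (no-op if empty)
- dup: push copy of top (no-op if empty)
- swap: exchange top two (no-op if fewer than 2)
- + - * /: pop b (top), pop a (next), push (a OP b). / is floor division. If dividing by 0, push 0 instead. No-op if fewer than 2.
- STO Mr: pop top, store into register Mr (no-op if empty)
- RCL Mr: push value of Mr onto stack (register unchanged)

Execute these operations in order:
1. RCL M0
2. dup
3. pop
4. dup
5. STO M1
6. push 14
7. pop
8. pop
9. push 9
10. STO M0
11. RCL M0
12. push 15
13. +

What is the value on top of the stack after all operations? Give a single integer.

Answer: 24

Derivation:
After op 1 (RCL M0): stack=[0] mem=[0,0,0,0]
After op 2 (dup): stack=[0,0] mem=[0,0,0,0]
After op 3 (pop): stack=[0] mem=[0,0,0,0]
After op 4 (dup): stack=[0,0] mem=[0,0,0,0]
After op 5 (STO M1): stack=[0] mem=[0,0,0,0]
After op 6 (push 14): stack=[0,14] mem=[0,0,0,0]
After op 7 (pop): stack=[0] mem=[0,0,0,0]
After op 8 (pop): stack=[empty] mem=[0,0,0,0]
After op 9 (push 9): stack=[9] mem=[0,0,0,0]
After op 10 (STO M0): stack=[empty] mem=[9,0,0,0]
After op 11 (RCL M0): stack=[9] mem=[9,0,0,0]
After op 12 (push 15): stack=[9,15] mem=[9,0,0,0]
After op 13 (+): stack=[24] mem=[9,0,0,0]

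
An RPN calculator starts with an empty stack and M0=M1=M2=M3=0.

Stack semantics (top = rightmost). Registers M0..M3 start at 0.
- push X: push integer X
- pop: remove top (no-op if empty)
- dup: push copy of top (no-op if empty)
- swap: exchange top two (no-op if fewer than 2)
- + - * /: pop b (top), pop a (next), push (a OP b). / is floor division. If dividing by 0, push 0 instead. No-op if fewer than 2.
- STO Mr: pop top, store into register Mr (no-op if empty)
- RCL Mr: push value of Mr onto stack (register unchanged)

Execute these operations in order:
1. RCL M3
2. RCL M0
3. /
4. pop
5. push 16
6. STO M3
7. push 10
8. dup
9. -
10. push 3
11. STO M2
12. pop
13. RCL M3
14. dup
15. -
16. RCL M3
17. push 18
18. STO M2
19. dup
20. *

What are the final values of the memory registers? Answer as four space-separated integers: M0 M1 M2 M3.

After op 1 (RCL M3): stack=[0] mem=[0,0,0,0]
After op 2 (RCL M0): stack=[0,0] mem=[0,0,0,0]
After op 3 (/): stack=[0] mem=[0,0,0,0]
After op 4 (pop): stack=[empty] mem=[0,0,0,0]
After op 5 (push 16): stack=[16] mem=[0,0,0,0]
After op 6 (STO M3): stack=[empty] mem=[0,0,0,16]
After op 7 (push 10): stack=[10] mem=[0,0,0,16]
After op 8 (dup): stack=[10,10] mem=[0,0,0,16]
After op 9 (-): stack=[0] mem=[0,0,0,16]
After op 10 (push 3): stack=[0,3] mem=[0,0,0,16]
After op 11 (STO M2): stack=[0] mem=[0,0,3,16]
After op 12 (pop): stack=[empty] mem=[0,0,3,16]
After op 13 (RCL M3): stack=[16] mem=[0,0,3,16]
After op 14 (dup): stack=[16,16] mem=[0,0,3,16]
After op 15 (-): stack=[0] mem=[0,0,3,16]
After op 16 (RCL M3): stack=[0,16] mem=[0,0,3,16]
After op 17 (push 18): stack=[0,16,18] mem=[0,0,3,16]
After op 18 (STO M2): stack=[0,16] mem=[0,0,18,16]
After op 19 (dup): stack=[0,16,16] mem=[0,0,18,16]
After op 20 (*): stack=[0,256] mem=[0,0,18,16]

Answer: 0 0 18 16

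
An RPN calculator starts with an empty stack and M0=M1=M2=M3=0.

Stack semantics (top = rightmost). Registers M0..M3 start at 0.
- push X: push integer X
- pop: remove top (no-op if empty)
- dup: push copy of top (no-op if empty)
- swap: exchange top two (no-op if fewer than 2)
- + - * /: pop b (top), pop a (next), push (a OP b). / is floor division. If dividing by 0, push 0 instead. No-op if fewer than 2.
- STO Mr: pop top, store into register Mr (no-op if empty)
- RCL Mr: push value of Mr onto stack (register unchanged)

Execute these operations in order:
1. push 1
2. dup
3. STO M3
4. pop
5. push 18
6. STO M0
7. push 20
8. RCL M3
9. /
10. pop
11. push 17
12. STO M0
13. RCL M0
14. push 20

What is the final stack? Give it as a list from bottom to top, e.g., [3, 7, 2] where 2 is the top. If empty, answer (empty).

Answer: [17, 20]

Derivation:
After op 1 (push 1): stack=[1] mem=[0,0,0,0]
After op 2 (dup): stack=[1,1] mem=[0,0,0,0]
After op 3 (STO M3): stack=[1] mem=[0,0,0,1]
After op 4 (pop): stack=[empty] mem=[0,0,0,1]
After op 5 (push 18): stack=[18] mem=[0,0,0,1]
After op 6 (STO M0): stack=[empty] mem=[18,0,0,1]
After op 7 (push 20): stack=[20] mem=[18,0,0,1]
After op 8 (RCL M3): stack=[20,1] mem=[18,0,0,1]
After op 9 (/): stack=[20] mem=[18,0,0,1]
After op 10 (pop): stack=[empty] mem=[18,0,0,1]
After op 11 (push 17): stack=[17] mem=[18,0,0,1]
After op 12 (STO M0): stack=[empty] mem=[17,0,0,1]
After op 13 (RCL M0): stack=[17] mem=[17,0,0,1]
After op 14 (push 20): stack=[17,20] mem=[17,0,0,1]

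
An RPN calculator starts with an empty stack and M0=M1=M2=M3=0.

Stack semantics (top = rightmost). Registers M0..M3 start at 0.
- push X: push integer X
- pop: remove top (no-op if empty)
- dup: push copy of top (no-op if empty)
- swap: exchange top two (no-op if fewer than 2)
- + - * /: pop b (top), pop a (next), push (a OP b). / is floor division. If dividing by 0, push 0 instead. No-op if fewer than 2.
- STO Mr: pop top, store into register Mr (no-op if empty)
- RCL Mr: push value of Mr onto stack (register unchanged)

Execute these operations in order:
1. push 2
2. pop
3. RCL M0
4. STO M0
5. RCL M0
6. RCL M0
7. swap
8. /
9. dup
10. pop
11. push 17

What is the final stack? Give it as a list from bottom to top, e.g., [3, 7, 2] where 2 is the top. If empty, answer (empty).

Answer: [0, 17]

Derivation:
After op 1 (push 2): stack=[2] mem=[0,0,0,0]
After op 2 (pop): stack=[empty] mem=[0,0,0,0]
After op 3 (RCL M0): stack=[0] mem=[0,0,0,0]
After op 4 (STO M0): stack=[empty] mem=[0,0,0,0]
After op 5 (RCL M0): stack=[0] mem=[0,0,0,0]
After op 6 (RCL M0): stack=[0,0] mem=[0,0,0,0]
After op 7 (swap): stack=[0,0] mem=[0,0,0,0]
After op 8 (/): stack=[0] mem=[0,0,0,0]
After op 9 (dup): stack=[0,0] mem=[0,0,0,0]
After op 10 (pop): stack=[0] mem=[0,0,0,0]
After op 11 (push 17): stack=[0,17] mem=[0,0,0,0]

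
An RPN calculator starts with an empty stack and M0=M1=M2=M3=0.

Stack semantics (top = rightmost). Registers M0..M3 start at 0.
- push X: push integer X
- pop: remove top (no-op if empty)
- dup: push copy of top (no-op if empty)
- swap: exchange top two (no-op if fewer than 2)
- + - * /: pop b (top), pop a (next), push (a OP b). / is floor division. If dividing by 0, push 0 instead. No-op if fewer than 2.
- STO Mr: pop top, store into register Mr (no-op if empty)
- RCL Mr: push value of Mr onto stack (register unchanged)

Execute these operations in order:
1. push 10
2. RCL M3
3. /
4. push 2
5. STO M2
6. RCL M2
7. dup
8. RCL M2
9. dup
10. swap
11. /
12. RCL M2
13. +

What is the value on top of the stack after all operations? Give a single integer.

After op 1 (push 10): stack=[10] mem=[0,0,0,0]
After op 2 (RCL M3): stack=[10,0] mem=[0,0,0,0]
After op 3 (/): stack=[0] mem=[0,0,0,0]
After op 4 (push 2): stack=[0,2] mem=[0,0,0,0]
After op 5 (STO M2): stack=[0] mem=[0,0,2,0]
After op 6 (RCL M2): stack=[0,2] mem=[0,0,2,0]
After op 7 (dup): stack=[0,2,2] mem=[0,0,2,0]
After op 8 (RCL M2): stack=[0,2,2,2] mem=[0,0,2,0]
After op 9 (dup): stack=[0,2,2,2,2] mem=[0,0,2,0]
After op 10 (swap): stack=[0,2,2,2,2] mem=[0,0,2,0]
After op 11 (/): stack=[0,2,2,1] mem=[0,0,2,0]
After op 12 (RCL M2): stack=[0,2,2,1,2] mem=[0,0,2,0]
After op 13 (+): stack=[0,2,2,3] mem=[0,0,2,0]

Answer: 3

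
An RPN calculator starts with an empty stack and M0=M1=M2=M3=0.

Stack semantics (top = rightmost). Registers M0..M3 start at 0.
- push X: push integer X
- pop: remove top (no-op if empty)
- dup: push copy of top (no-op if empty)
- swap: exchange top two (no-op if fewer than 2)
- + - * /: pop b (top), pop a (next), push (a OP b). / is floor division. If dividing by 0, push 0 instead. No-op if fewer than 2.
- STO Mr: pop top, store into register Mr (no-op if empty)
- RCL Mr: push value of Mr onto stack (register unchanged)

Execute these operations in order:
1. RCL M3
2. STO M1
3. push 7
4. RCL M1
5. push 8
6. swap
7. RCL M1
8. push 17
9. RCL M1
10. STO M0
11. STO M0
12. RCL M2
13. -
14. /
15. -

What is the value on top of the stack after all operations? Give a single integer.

Answer: 8

Derivation:
After op 1 (RCL M3): stack=[0] mem=[0,0,0,0]
After op 2 (STO M1): stack=[empty] mem=[0,0,0,0]
After op 3 (push 7): stack=[7] mem=[0,0,0,0]
After op 4 (RCL M1): stack=[7,0] mem=[0,0,0,0]
After op 5 (push 8): stack=[7,0,8] mem=[0,0,0,0]
After op 6 (swap): stack=[7,8,0] mem=[0,0,0,0]
After op 7 (RCL M1): stack=[7,8,0,0] mem=[0,0,0,0]
After op 8 (push 17): stack=[7,8,0,0,17] mem=[0,0,0,0]
After op 9 (RCL M1): stack=[7,8,0,0,17,0] mem=[0,0,0,0]
After op 10 (STO M0): stack=[7,8,0,0,17] mem=[0,0,0,0]
After op 11 (STO M0): stack=[7,8,0,0] mem=[17,0,0,0]
After op 12 (RCL M2): stack=[7,8,0,0,0] mem=[17,0,0,0]
After op 13 (-): stack=[7,8,0,0] mem=[17,0,0,0]
After op 14 (/): stack=[7,8,0] mem=[17,0,0,0]
After op 15 (-): stack=[7,8] mem=[17,0,0,0]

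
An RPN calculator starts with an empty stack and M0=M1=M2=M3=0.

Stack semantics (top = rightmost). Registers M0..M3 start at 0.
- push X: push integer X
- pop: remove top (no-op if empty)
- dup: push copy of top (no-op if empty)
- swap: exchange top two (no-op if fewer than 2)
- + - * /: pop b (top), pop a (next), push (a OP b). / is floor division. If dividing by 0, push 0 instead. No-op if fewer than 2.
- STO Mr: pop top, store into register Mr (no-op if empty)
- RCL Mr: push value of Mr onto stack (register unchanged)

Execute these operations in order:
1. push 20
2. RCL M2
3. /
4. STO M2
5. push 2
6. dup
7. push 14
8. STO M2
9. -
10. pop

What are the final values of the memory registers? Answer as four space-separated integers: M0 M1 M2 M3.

Answer: 0 0 14 0

Derivation:
After op 1 (push 20): stack=[20] mem=[0,0,0,0]
After op 2 (RCL M2): stack=[20,0] mem=[0,0,0,0]
After op 3 (/): stack=[0] mem=[0,0,0,0]
After op 4 (STO M2): stack=[empty] mem=[0,0,0,0]
After op 5 (push 2): stack=[2] mem=[0,0,0,0]
After op 6 (dup): stack=[2,2] mem=[0,0,0,0]
After op 7 (push 14): stack=[2,2,14] mem=[0,0,0,0]
After op 8 (STO M2): stack=[2,2] mem=[0,0,14,0]
After op 9 (-): stack=[0] mem=[0,0,14,0]
After op 10 (pop): stack=[empty] mem=[0,0,14,0]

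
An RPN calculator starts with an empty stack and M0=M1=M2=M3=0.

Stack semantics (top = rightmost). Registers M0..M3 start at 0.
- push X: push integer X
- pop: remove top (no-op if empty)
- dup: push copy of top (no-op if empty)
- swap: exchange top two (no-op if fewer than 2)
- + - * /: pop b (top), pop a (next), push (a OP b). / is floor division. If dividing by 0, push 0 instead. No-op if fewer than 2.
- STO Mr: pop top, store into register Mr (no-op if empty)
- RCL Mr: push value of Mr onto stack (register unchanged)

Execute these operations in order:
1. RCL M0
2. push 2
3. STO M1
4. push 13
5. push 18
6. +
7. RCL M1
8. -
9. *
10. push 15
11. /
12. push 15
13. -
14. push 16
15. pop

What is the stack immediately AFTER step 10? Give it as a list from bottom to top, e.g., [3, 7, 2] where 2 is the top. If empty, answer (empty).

After op 1 (RCL M0): stack=[0] mem=[0,0,0,0]
After op 2 (push 2): stack=[0,2] mem=[0,0,0,0]
After op 3 (STO M1): stack=[0] mem=[0,2,0,0]
After op 4 (push 13): stack=[0,13] mem=[0,2,0,0]
After op 5 (push 18): stack=[0,13,18] mem=[0,2,0,0]
After op 6 (+): stack=[0,31] mem=[0,2,0,0]
After op 7 (RCL M1): stack=[0,31,2] mem=[0,2,0,0]
After op 8 (-): stack=[0,29] mem=[0,2,0,0]
After op 9 (*): stack=[0] mem=[0,2,0,0]
After op 10 (push 15): stack=[0,15] mem=[0,2,0,0]

[0, 15]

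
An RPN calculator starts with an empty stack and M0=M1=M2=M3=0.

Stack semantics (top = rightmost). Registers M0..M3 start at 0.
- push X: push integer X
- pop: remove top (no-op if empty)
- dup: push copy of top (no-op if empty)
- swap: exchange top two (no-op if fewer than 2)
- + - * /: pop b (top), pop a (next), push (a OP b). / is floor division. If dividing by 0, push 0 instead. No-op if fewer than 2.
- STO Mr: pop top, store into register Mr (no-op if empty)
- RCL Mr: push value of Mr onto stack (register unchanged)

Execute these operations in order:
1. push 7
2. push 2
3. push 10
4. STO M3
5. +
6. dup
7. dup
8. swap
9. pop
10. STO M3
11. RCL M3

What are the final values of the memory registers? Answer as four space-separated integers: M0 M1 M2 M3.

After op 1 (push 7): stack=[7] mem=[0,0,0,0]
After op 2 (push 2): stack=[7,2] mem=[0,0,0,0]
After op 3 (push 10): stack=[7,2,10] mem=[0,0,0,0]
After op 4 (STO M3): stack=[7,2] mem=[0,0,0,10]
After op 5 (+): stack=[9] mem=[0,0,0,10]
After op 6 (dup): stack=[9,9] mem=[0,0,0,10]
After op 7 (dup): stack=[9,9,9] mem=[0,0,0,10]
After op 8 (swap): stack=[9,9,9] mem=[0,0,0,10]
After op 9 (pop): stack=[9,9] mem=[0,0,0,10]
After op 10 (STO M3): stack=[9] mem=[0,0,0,9]
After op 11 (RCL M3): stack=[9,9] mem=[0,0,0,9]

Answer: 0 0 0 9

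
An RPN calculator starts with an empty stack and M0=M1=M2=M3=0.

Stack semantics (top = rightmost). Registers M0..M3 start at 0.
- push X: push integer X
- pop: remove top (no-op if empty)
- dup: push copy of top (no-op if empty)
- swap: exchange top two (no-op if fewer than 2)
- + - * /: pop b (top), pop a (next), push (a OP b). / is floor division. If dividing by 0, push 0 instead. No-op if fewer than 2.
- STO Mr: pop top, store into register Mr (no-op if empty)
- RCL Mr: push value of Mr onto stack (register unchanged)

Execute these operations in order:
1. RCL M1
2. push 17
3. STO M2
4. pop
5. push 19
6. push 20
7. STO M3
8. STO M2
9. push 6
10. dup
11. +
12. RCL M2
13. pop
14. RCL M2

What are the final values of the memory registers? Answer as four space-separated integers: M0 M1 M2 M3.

After op 1 (RCL M1): stack=[0] mem=[0,0,0,0]
After op 2 (push 17): stack=[0,17] mem=[0,0,0,0]
After op 3 (STO M2): stack=[0] mem=[0,0,17,0]
After op 4 (pop): stack=[empty] mem=[0,0,17,0]
After op 5 (push 19): stack=[19] mem=[0,0,17,0]
After op 6 (push 20): stack=[19,20] mem=[0,0,17,0]
After op 7 (STO M3): stack=[19] mem=[0,0,17,20]
After op 8 (STO M2): stack=[empty] mem=[0,0,19,20]
After op 9 (push 6): stack=[6] mem=[0,0,19,20]
After op 10 (dup): stack=[6,6] mem=[0,0,19,20]
After op 11 (+): stack=[12] mem=[0,0,19,20]
After op 12 (RCL M2): stack=[12,19] mem=[0,0,19,20]
After op 13 (pop): stack=[12] mem=[0,0,19,20]
After op 14 (RCL M2): stack=[12,19] mem=[0,0,19,20]

Answer: 0 0 19 20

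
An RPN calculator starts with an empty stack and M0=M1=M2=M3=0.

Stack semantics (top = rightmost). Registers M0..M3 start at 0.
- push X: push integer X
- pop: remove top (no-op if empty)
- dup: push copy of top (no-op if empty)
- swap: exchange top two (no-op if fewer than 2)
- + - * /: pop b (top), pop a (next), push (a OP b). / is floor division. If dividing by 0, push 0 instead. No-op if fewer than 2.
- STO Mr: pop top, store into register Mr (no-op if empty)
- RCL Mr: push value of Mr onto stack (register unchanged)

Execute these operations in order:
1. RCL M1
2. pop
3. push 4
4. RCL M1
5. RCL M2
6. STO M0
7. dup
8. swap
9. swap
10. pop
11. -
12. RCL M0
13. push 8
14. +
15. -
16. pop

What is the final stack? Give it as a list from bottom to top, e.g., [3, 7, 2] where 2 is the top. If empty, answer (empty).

After op 1 (RCL M1): stack=[0] mem=[0,0,0,0]
After op 2 (pop): stack=[empty] mem=[0,0,0,0]
After op 3 (push 4): stack=[4] mem=[0,0,0,0]
After op 4 (RCL M1): stack=[4,0] mem=[0,0,0,0]
After op 5 (RCL M2): stack=[4,0,0] mem=[0,0,0,0]
After op 6 (STO M0): stack=[4,0] mem=[0,0,0,0]
After op 7 (dup): stack=[4,0,0] mem=[0,0,0,0]
After op 8 (swap): stack=[4,0,0] mem=[0,0,0,0]
After op 9 (swap): stack=[4,0,0] mem=[0,0,0,0]
After op 10 (pop): stack=[4,0] mem=[0,0,0,0]
After op 11 (-): stack=[4] mem=[0,0,0,0]
After op 12 (RCL M0): stack=[4,0] mem=[0,0,0,0]
After op 13 (push 8): stack=[4,0,8] mem=[0,0,0,0]
After op 14 (+): stack=[4,8] mem=[0,0,0,0]
After op 15 (-): stack=[-4] mem=[0,0,0,0]
After op 16 (pop): stack=[empty] mem=[0,0,0,0]

Answer: (empty)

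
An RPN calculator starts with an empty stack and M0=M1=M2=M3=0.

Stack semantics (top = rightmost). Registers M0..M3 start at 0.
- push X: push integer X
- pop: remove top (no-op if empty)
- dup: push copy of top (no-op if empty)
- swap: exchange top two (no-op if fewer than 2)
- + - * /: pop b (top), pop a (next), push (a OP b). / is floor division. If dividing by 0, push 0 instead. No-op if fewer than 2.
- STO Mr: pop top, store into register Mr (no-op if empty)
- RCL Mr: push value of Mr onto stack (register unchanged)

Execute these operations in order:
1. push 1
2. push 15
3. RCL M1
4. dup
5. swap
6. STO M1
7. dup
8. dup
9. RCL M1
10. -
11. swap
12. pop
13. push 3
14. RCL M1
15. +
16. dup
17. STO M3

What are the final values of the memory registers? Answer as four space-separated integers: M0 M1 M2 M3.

Answer: 0 0 0 3

Derivation:
After op 1 (push 1): stack=[1] mem=[0,0,0,0]
After op 2 (push 15): stack=[1,15] mem=[0,0,0,0]
After op 3 (RCL M1): stack=[1,15,0] mem=[0,0,0,0]
After op 4 (dup): stack=[1,15,0,0] mem=[0,0,0,0]
After op 5 (swap): stack=[1,15,0,0] mem=[0,0,0,0]
After op 6 (STO M1): stack=[1,15,0] mem=[0,0,0,0]
After op 7 (dup): stack=[1,15,0,0] mem=[0,0,0,0]
After op 8 (dup): stack=[1,15,0,0,0] mem=[0,0,0,0]
After op 9 (RCL M1): stack=[1,15,0,0,0,0] mem=[0,0,0,0]
After op 10 (-): stack=[1,15,0,0,0] mem=[0,0,0,0]
After op 11 (swap): stack=[1,15,0,0,0] mem=[0,0,0,0]
After op 12 (pop): stack=[1,15,0,0] mem=[0,0,0,0]
After op 13 (push 3): stack=[1,15,0,0,3] mem=[0,0,0,0]
After op 14 (RCL M1): stack=[1,15,0,0,3,0] mem=[0,0,0,0]
After op 15 (+): stack=[1,15,0,0,3] mem=[0,0,0,0]
After op 16 (dup): stack=[1,15,0,0,3,3] mem=[0,0,0,0]
After op 17 (STO M3): stack=[1,15,0,0,3] mem=[0,0,0,3]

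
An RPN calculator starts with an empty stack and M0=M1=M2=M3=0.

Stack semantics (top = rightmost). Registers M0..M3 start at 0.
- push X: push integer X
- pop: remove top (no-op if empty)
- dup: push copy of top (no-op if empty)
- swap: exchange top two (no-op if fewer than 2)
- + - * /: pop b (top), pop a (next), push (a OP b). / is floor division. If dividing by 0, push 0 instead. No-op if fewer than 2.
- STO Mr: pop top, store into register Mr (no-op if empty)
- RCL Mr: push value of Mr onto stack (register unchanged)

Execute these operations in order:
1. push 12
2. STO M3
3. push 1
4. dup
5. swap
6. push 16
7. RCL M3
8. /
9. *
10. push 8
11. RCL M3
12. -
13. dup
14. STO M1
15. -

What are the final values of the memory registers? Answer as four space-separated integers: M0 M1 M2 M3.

After op 1 (push 12): stack=[12] mem=[0,0,0,0]
After op 2 (STO M3): stack=[empty] mem=[0,0,0,12]
After op 3 (push 1): stack=[1] mem=[0,0,0,12]
After op 4 (dup): stack=[1,1] mem=[0,0,0,12]
After op 5 (swap): stack=[1,1] mem=[0,0,0,12]
After op 6 (push 16): stack=[1,1,16] mem=[0,0,0,12]
After op 7 (RCL M3): stack=[1,1,16,12] mem=[0,0,0,12]
After op 8 (/): stack=[1,1,1] mem=[0,0,0,12]
After op 9 (*): stack=[1,1] mem=[0,0,0,12]
After op 10 (push 8): stack=[1,1,8] mem=[0,0,0,12]
After op 11 (RCL M3): stack=[1,1,8,12] mem=[0,0,0,12]
After op 12 (-): stack=[1,1,-4] mem=[0,0,0,12]
After op 13 (dup): stack=[1,1,-4,-4] mem=[0,0,0,12]
After op 14 (STO M1): stack=[1,1,-4] mem=[0,-4,0,12]
After op 15 (-): stack=[1,5] mem=[0,-4,0,12]

Answer: 0 -4 0 12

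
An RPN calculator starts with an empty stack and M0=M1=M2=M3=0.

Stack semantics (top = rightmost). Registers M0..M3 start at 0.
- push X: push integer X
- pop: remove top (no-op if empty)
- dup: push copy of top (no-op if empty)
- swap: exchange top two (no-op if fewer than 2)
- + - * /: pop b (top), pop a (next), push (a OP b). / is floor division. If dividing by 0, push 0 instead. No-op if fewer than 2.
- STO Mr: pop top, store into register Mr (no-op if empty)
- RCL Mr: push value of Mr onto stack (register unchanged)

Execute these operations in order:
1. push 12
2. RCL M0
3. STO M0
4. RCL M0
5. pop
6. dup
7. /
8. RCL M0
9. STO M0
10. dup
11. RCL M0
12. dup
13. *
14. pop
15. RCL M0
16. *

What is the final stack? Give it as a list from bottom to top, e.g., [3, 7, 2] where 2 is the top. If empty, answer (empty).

Answer: [1, 0]

Derivation:
After op 1 (push 12): stack=[12] mem=[0,0,0,0]
After op 2 (RCL M0): stack=[12,0] mem=[0,0,0,0]
After op 3 (STO M0): stack=[12] mem=[0,0,0,0]
After op 4 (RCL M0): stack=[12,0] mem=[0,0,0,0]
After op 5 (pop): stack=[12] mem=[0,0,0,0]
After op 6 (dup): stack=[12,12] mem=[0,0,0,0]
After op 7 (/): stack=[1] mem=[0,0,0,0]
After op 8 (RCL M0): stack=[1,0] mem=[0,0,0,0]
After op 9 (STO M0): stack=[1] mem=[0,0,0,0]
After op 10 (dup): stack=[1,1] mem=[0,0,0,0]
After op 11 (RCL M0): stack=[1,1,0] mem=[0,0,0,0]
After op 12 (dup): stack=[1,1,0,0] mem=[0,0,0,0]
After op 13 (*): stack=[1,1,0] mem=[0,0,0,0]
After op 14 (pop): stack=[1,1] mem=[0,0,0,0]
After op 15 (RCL M0): stack=[1,1,0] mem=[0,0,0,0]
After op 16 (*): stack=[1,0] mem=[0,0,0,0]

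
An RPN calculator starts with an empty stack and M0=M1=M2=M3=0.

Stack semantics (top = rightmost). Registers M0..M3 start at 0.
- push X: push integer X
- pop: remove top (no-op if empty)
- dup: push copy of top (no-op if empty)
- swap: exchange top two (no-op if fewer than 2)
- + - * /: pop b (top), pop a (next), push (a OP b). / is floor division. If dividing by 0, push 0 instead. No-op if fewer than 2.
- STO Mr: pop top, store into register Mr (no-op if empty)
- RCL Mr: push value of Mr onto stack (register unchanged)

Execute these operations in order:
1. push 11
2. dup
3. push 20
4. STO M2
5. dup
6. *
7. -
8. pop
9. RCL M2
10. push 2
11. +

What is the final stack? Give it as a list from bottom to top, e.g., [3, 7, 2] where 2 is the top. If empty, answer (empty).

Answer: [22]

Derivation:
After op 1 (push 11): stack=[11] mem=[0,0,0,0]
After op 2 (dup): stack=[11,11] mem=[0,0,0,0]
After op 3 (push 20): stack=[11,11,20] mem=[0,0,0,0]
After op 4 (STO M2): stack=[11,11] mem=[0,0,20,0]
After op 5 (dup): stack=[11,11,11] mem=[0,0,20,0]
After op 6 (*): stack=[11,121] mem=[0,0,20,0]
After op 7 (-): stack=[-110] mem=[0,0,20,0]
After op 8 (pop): stack=[empty] mem=[0,0,20,0]
After op 9 (RCL M2): stack=[20] mem=[0,0,20,0]
After op 10 (push 2): stack=[20,2] mem=[0,0,20,0]
After op 11 (+): stack=[22] mem=[0,0,20,0]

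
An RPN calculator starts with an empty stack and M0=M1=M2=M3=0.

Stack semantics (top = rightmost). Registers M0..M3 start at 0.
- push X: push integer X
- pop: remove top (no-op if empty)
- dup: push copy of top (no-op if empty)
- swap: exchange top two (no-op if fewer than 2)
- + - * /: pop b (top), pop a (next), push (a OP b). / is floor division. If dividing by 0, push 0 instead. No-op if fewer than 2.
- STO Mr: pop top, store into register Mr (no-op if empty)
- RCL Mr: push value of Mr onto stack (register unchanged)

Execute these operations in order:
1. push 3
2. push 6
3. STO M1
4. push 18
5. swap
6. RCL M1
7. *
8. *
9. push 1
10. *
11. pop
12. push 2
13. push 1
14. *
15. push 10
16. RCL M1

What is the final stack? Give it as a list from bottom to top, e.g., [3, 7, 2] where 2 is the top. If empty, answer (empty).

After op 1 (push 3): stack=[3] mem=[0,0,0,0]
After op 2 (push 6): stack=[3,6] mem=[0,0,0,0]
After op 3 (STO M1): stack=[3] mem=[0,6,0,0]
After op 4 (push 18): stack=[3,18] mem=[0,6,0,0]
After op 5 (swap): stack=[18,3] mem=[0,6,0,0]
After op 6 (RCL M1): stack=[18,3,6] mem=[0,6,0,0]
After op 7 (*): stack=[18,18] mem=[0,6,0,0]
After op 8 (*): stack=[324] mem=[0,6,0,0]
After op 9 (push 1): stack=[324,1] mem=[0,6,0,0]
After op 10 (*): stack=[324] mem=[0,6,0,0]
After op 11 (pop): stack=[empty] mem=[0,6,0,0]
After op 12 (push 2): stack=[2] mem=[0,6,0,0]
After op 13 (push 1): stack=[2,1] mem=[0,6,0,0]
After op 14 (*): stack=[2] mem=[0,6,0,0]
After op 15 (push 10): stack=[2,10] mem=[0,6,0,0]
After op 16 (RCL M1): stack=[2,10,6] mem=[0,6,0,0]

Answer: [2, 10, 6]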